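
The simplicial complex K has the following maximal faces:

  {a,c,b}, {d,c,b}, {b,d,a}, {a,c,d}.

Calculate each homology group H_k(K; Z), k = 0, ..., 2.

H_0 ≅ Z,  H_1 = 0,  H_2 ≅ Z.

We work with the vertex ordering a < b < c < d. The simplices of K, each written with vertices in increasing order, are:

  0-simplices (4): a, b, c, d
  1-simplices (6): ab, ac, ad, bc, bd, cd
  2-simplices (4): abc, abd, acd, bcd

so the chain groups are C_0 ≅ Z^4, C_1 ≅ Z^6, C_2 ≅ Z^4.

Boundary ∂_1: C_1 → C_0 is given by ∂[p,q] = [q] − [p].
The resulting 4×6 matrix has rank 3, and its Smith normal form has invariant factors (1,1,1).

Boundary ∂_2: C_2 → C_1 maps a triangle to the signed sum of its edges. For instance
  ∂bcd = cd − bd + bc,
  ∂abc = bc − ac + ab.
As a 6×4 matrix over Z this has rank 3, with invariant factors (1,1,1).

Reading off H_k = ker ∂_k / im ∂_{k+1}:

  H_0: rank C_0 − rank ∂_1 = 4 − 3 = 1, and the invariant factors of ∂_1 are all 1, so H_0 = Z.
  H_1: rank ker ∂_1 − rank ∂_2 = (6 − 3) − 3 = 0, and the invariant factors of ∂_2 are all 1, so H_1 = 0.
  H_2: rank ker ∂_2 − rank ∂_3 = (4 − 3) − 0 = 1, and there is no ∂_3, so H_2 = Z.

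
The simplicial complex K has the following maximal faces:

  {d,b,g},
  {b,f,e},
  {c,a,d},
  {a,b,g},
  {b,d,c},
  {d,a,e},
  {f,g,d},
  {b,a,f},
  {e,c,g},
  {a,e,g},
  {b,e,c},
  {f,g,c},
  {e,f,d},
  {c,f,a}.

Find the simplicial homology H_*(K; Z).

H_0 = Z,  H_1 = Z^2,  H_2 = Z.

Fix the vertex order a < b < c < d < e < f < g and write every simplex with vertices in increasing order. Then dim K = 2 and the simplices of K are:

  0-simplices (7): a, b, c, d, e, f, g
  1-simplices (21): ab, ac, ad, ae, af, ag, bc, bd, be, bf, bg, cd, ce, cf, cg, de, df, dg, ef, eg, fg
  2-simplices (14): abf, abg, acd, acf, ade, aeg, bcd, bce, bdg, bef, ceg, cfg, def, dfg

so the chain groups are C_0 ≅ Z^7, C_1 ≅ Z^21, C_2 ≅ Z^14.

The boundary map ∂_1: C_1 → C_0 is given by ∂[p,q] = [q] − [p]. For instance
  ∂fg = g − f.
This gives a 7×21 integer matrix of rank 6; reducing to Smith normal form yields diagonal entries (1,1,1,1,1,1).

The boundary map ∂_2: C_2 → C_1 maps a triangle to the signed sum of its edges. For instance
  ∂acf = cf − af + ac,
  ∂bef = ef − bf + be.
The 21×14 boundary matrix has rank 13 and Smith normal form diag(1,1,1,1,1,1,1,1,1,1,1,1,1).

Computing H_k = (kernel of ∂_k) / (image of ∂_{k+1}):

  H_0: rank C_0 − rank ∂_1 = 7 − 6 = 1, and the invariant factors of ∂_1 are all 1, so H_0 ≅ Z.
  H_1: rank ker ∂_1 − rank ∂_2 = (21 − 6) − 13 = 2, and the invariant factors of ∂_2 are all 1, so H_1 ≅ Z^2.
  H_2: rank ker ∂_2 − rank ∂_3 = (14 − 13) − 0 = 1, and there is no ∂_3, so H_2 ≅ Z.

(K is a triangulation of the torus T^2.)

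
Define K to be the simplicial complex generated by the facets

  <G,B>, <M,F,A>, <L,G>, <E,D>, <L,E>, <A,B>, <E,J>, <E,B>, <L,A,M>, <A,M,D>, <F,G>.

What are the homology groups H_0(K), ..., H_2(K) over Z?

H_0 = Z,  H_1 = Z^4,  H_2 = 0.

We work with the vertex ordering A < B < D < E < F < G < J < L < M. The simplices of K, each written with vertices in increasing order, are:

  0-simplices (9): A, B, D, E, F, G, J, L, M
  1-simplices (15): AB, AD, AF, AL, AM, BE, BG, DE, DM, EJ, EL, FG, FM, GL, LM
  2-simplices (3): ADM, AFM, ALM

so the chain groups are C_0 ≅ Z^9, C_1 ≅ Z^15, C_2 ≅ Z^3.

The boundary map ∂_1: C_1 → C_0 is given by ∂[p,q] = [q] − [p]. For instance
  ∂DM = M − D.
The resulting 9×15 matrix has rank 8, and its Smith normal form has invariant factors (1,1,1,1,1,1,1,1).

∂_2: C_2 → C_1 maps a triangle to the signed sum of its edges. For instance
  ∂ADM = DM − AM + AD,
  ∂AFM = FM − AM + AF.
The 15×3 boundary matrix has rank 3 and Smith normal form diag(1,1,1).

Computing H_k = (kernel of ∂_k) / (image of ∂_{k+1}):

  H_0: rank C_0 − rank ∂_1 = 9 − 8 = 1, and the invariant factors of ∂_1 are all 1, so H_0 = Z.
  H_1: rank ker ∂_1 − rank ∂_2 = (15 − 8) − 3 = 4, and the invariant factors of ∂_2 are all 1, so H_1 = Z^4.
  H_2: rank ker ∂_2 − rank ∂_3 = (3 − 3) − 0 = 0, and there is no ∂_3, so H_2 = 0.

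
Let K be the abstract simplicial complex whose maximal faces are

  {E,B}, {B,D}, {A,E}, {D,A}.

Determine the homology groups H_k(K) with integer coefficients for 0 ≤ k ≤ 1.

H_0 ≅ Z,  H_1 ≅ Z.

Order the vertices as A < B < D < E. Listing each simplex with vertices in this order, K has dimension 1 with simplices:

  0-simplices (4): A, B, D, E
  1-simplices (4): AD, AE, BD, BE

Hence C_0 ≅ Z^4, C_1 ≅ Z^4.

∂_1: C_1 → C_0 sends each edge [p,q] (with p < q) to q − p.
As a 4×4 matrix over Z this has rank 3, with invariant factors (1,1,1).

Now H_k = ker ∂_k / im ∂_{k+1}, so:

  H_0: rank C_0 − rank ∂_1 = 4 − 3 = 1, and the invariant factors of ∂_1 are all 1, so H_0 ≅ Z.
  H_1: rank ker ∂_1 − rank ∂_2 = (4 − 3) − 0 = 1, and there is no ∂_2, so H_1 ≅ Z.

As a check, the Euler characteristic is 4 − 4 = 0, which agrees with 1 − 1 = 0.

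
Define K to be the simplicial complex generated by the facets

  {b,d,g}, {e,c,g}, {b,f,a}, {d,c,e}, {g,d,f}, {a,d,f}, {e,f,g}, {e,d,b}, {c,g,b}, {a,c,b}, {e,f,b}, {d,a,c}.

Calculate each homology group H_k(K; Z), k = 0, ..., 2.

H_0 ≅ Z,  H_1 ≅ Z/2,  H_2 = 0.

Fix the vertex order a < b < c < d < e < f < g and write every simplex with vertices in increasing order. Then dim K = 2 and the simplices of K are:

  0-simplices (7): a, b, c, d, e, f, g
  1-simplices (18): ab, ac, ad, af, bc, bd, be, bf, bg, cd, ce, cg, de, df, dg, ef, eg, fg
  2-simplices (12): abc, abf, acd, adf, bcg, bde, bdg, bef, cde, ceg, dfg, efg

giving chain groups C_0 ≅ Z^7, C_1 ≅ Z^18, C_2 ≅ Z^12.

∂_1: C_1 → C_0 is given by ∂[p,q] = [q] − [p]. For instance
  ∂cg = g − c.
This gives a 7×18 integer matrix of rank 6; reducing to Smith normal form yields diagonal entries (1,1,1,1,1,1).

The boundary map ∂_2: C_2 → C_1 acts by ∂[p,q,r] = [q,r] − [p,r] + [p,q]. For instance
  ∂cde = de − ce + cd,
  ∂bde = de − be + bd.
The resulting 18×12 matrix has rank 12, and its Smith normal form has invariant factors (1,1,1,1,1,1,1,1,1,1,1,2).

Reading off H_k = ker ∂_k / im ∂_{k+1}:

  H_0: rank C_0 − rank ∂_1 = 7 − 6 = 1, and the invariant factors of ∂_1 are all 1, so H_0 = Z.
  H_1: rank ker ∂_1 − rank ∂_2 = (18 − 6) − 12 = 0, and ∂_2 has invariant factor 2 > 1, so H_1 = Z/2.
  H_2: rank ker ∂_2 − rank ∂_3 = (12 − 12) − 0 = 0, and there is no ∂_3, so H_2 = 0.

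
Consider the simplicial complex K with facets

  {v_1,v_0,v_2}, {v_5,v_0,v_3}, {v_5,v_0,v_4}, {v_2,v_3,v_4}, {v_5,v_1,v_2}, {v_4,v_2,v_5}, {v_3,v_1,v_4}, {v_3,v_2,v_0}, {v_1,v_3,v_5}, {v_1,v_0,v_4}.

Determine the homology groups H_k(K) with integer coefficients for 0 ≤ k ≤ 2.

H_0 = Z,  H_1 = Z/2Z,  H_2 = 0.

Order the vertices as v_0 < v_1 < v_2 < v_3 < v_4 < v_5. Listing each simplex with vertices in this order, K has dimension 2 with simplices:

  0-simplices (6): [v_0], [v_1], [v_2], [v_3], [v_4], [v_5]
  1-simplices (15): (15 of them)
  2-simplices (10): [v_0,v_1,v_2], [v_0,v_1,v_4], [v_0,v_2,v_3], [v_0,v_3,v_5], [v_0,v_4,v_5], [v_1,v_2,v_5], [v_1,v_3,v_4], [v_1,v_3,v_5], [v_2,v_3,v_4], [v_2,v_4,v_5]

Hence C_0 ≅ Z^6, C_1 ≅ Z^15, C_2 ≅ Z^10.

∂_1: C_1 → C_0 is given by ∂[p,q] = [q] − [p].
This gives a 6×15 integer matrix of rank 5; reducing to Smith normal form yields diagonal entries (1,1,1,1,1).

∂_2: C_2 → C_1 sends each 2-simplex [p,q,r] to [q,r] − [p,r] + [p,q]. For instance
  ∂[v_2,v_3,v_4] = [v_3,v_4] − [v_2,v_4] + [v_2,v_3],
  ∂[v_0,v_4,v_5] = [v_4,v_5] − [v_0,v_5] + [v_0,v_4].
This gives a 15×10 integer matrix of rank 10; reducing to Smith normal form yields diagonal entries (1,1,1,1,1,1,1,1,1,2).

Reading off H_k = ker ∂_k / im ∂_{k+1}:

  H_0: rank C_0 − rank ∂_1 = 6 − 5 = 1, and the invariant factors of ∂_1 are all 1, so H_0 = Z.
  H_1: rank ker ∂_1 − rank ∂_2 = (15 − 5) − 10 = 0, and ∂_2 has invariant factor 2 > 1, so H_1 = Z/2Z.
  H_2: rank ker ∂_2 − rank ∂_3 = (10 − 10) − 0 = 0, and there is no ∂_3, so H_2 = 0.

As a check, the Euler characteristic is 6 − 15 + 10 = 1, which agrees with 1 − 0 + 0 = 1.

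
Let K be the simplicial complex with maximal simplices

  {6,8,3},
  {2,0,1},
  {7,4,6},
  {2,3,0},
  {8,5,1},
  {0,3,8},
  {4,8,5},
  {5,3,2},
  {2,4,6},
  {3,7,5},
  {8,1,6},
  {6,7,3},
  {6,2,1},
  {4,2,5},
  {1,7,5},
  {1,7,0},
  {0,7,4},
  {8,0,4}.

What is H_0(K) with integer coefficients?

H_0 = Z.

We work with the vertex ordering 0 < 1 < 2 < 3 < 4 < 5 < 6 < 7 < 8. The simplices of K, each written with vertices in increasing order, are:

  0-simplices (9): [0], [1], [2], [3], [4], [5], [6], [7], [8]
  1-simplices (27): (27 of them)
  2-simplices (18): [0,1,2], [0,1,7], [0,2,3], [0,3,8], [0,4,7], [0,4,8], [1,2,6], [1,5,7], [1,5,8], [1,6,8], [2,3,5], [2,4,5], [2,4,6], [3,5,7], [3,6,7], [3,6,8], [4,5,8], [4,6,7]

so the chain groups are C_0 ≅ Z^9, C_1 ≅ Z^27, C_2 ≅ Z^18.

The boundary map ∂_1: C_1 → C_0 maps an edge to its endpoints' difference, ∂[p,q] = q − p. For instance
  ∂[5,7] = [7] − [5].
As a 9×27 matrix over Z this has rank 8, with invariant factors (1,1,1,1,1,1,1,1).

Boundary ∂_2: C_2 → C_1 acts by ∂[p,q,r] = [q,r] − [p,r] + [p,q]. For instance
  ∂[1,5,8] = [5,8] − [1,8] + [1,5],
  ∂[1,2,6] = [2,6] − [1,6] + [1,2].
This gives a 27×18 integer matrix of rank 17; reducing to Smith normal form yields diagonal entries (1,1,1,1,1,1,1,1,1,1,1,1,1,1,1,1,1).

From H_k ≅ ker(∂_k) / im(∂_{k+1}) we obtain:

  H_0: rank C_0 − rank ∂_1 = 9 − 8 = 1, and the invariant factors of ∂_1 are all 1, so H_0 = Z.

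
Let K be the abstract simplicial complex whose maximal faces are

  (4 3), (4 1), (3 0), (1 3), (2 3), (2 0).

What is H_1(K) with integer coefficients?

H_1 ≅ Z^2.

Order the vertices as 0 < 1 < 2 < 3 < 4. Listing each simplex with vertices in this order, K has dimension 1 with simplices:

  0-simplices (5): [0], [1], [2], [3], [4]
  1-simplices (6): [0,2], [0,3], [1,3], [1,4], [2,3], [3,4]

giving chain groups C_0 ≅ Z^5, C_1 ≅ Z^6.

Boundary ∂_1: C_1 → C_0 sends each edge [p,q] (with p < q) to q − p. For instance
  ∂[3,4] = [4] − [3].
The resulting 5×6 matrix has rank 4, and its Smith normal form has invariant factors (1,1,1,1).

From H_k ≅ ker(∂_k) / im(∂_{k+1}) we obtain:

  H_1: rank ker ∂_1 − rank ∂_2 = (6 − 4) − 0 = 2, and there is no ∂_2, so H_1 = Z^2.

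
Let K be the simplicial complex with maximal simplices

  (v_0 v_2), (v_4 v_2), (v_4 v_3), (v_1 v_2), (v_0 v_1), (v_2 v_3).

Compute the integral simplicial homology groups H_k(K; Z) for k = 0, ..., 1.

H_0 = Z,  H_1 = Z^2.

We work with the vertex ordering v_0 < v_1 < v_2 < v_3 < v_4. The simplices of K, each written with vertices in increasing order, are:

  0-simplices (5): [v_0], [v_1], [v_2], [v_3], [v_4]
  1-simplices (6): [v_0,v_1], [v_0,v_2], [v_1,v_2], [v_2,v_3], [v_2,v_4], [v_3,v_4]

Hence C_0 ≅ Z^5, C_1 ≅ Z^6.

The boundary map ∂_1: C_1 → C_0 maps an edge to its endpoints' difference, ∂[p,q] = q − p.
The 5×6 boundary matrix has rank 4 and Smith normal form diag(1,1,1,1).

Reading off H_k = ker ∂_k / im ∂_{k+1}:

  H_0: rank C_0 − rank ∂_1 = 5 − 4 = 1, and the invariant factors of ∂_1 are all 1, so H_0 = Z.
  H_1: rank ker ∂_1 − rank ∂_2 = (6 − 4) − 0 = 2, and there is no ∂_2, so H_1 = Z^2.

(K is a triangulation of a wedge of 2 circles.)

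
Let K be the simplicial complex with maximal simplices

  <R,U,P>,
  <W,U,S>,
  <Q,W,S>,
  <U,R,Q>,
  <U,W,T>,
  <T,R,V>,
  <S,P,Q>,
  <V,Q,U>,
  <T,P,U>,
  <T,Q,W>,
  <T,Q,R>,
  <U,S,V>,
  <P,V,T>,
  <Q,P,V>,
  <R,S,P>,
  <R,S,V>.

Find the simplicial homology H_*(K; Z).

We work with the vertex ordering P < Q < R < S < T < U < V < W. The simplices of K, each written with vertices in increasing order, are:

  0-simplices (8): P, Q, R, S, T, U, V, W
  1-simplices (24): PQ, PR, PS, PT, PU, PV, QR, QS, QT, QU, QV, QW, RS, RT, RU, RV, SU, SV, SW, TU, TV, TW, UV, UW
  2-simplices (16): PQS, PQV, PRS, PRU, PTU, PTV, QRT, QRU, QSW, QTW, QUV, RSV, RTV, SUV, SUW, TUW

Hence C_0 ≅ Z^8, C_1 ≅ Z^24, C_2 ≅ Z^16.

The boundary map ∂_1: C_1 → C_0 is given by ∂[p,q] = [q] − [p].
This gives a 8×24 integer matrix of rank 7; reducing to Smith normal form yields diagonal entries (1,1,1,1,1,1,1).

The boundary map ∂_2: C_2 → C_1 maps a triangle to the signed sum of its edges. For instance
  ∂PTU = TU − PU + PT,
  ∂PTV = TV − PV + PT.
As a 24×16 matrix over Z this has rank 15, with invariant factors (1,1,1,1,1,1,1,1,1,1,1,1,1,1,1).

Reading off H_k = ker ∂_k / im ∂_{k+1}:

  H_0: rank C_0 − rank ∂_1 = 8 − 7 = 1, and the invariant factors of ∂_1 are all 1, so H_0 = Z.
  H_1: rank ker ∂_1 − rank ∂_2 = (24 − 7) − 15 = 2, and the invariant factors of ∂_2 are all 1, so H_1 = Z^2.
  H_2: rank ker ∂_2 − rank ∂_3 = (16 − 15) − 0 = 1, and there is no ∂_3, so H_2 = Z.

As a check, the Euler characteristic is 8 − 24 + 16 = 0, which agrees with 1 − 2 + 1 = 0.

H_0 = Z,  H_1 = Z^2,  H_2 = Z.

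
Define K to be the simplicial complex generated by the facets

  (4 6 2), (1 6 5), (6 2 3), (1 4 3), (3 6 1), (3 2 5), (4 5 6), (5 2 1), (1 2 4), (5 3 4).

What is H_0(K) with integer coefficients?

H_0 = Z.

Order the vertices as 1 < 2 < 3 < 4 < 5 < 6. Listing each simplex with vertices in this order, K has dimension 2 with simplices:

  0-simplices (6): [1], [2], [3], [4], [5], [6]
  1-simplices (15): [1,2], [1,3], [1,4], [1,5], [1,6], [2,3], [2,4], [2,5], [2,6], [3,4], [3,5], [3,6], [4,5], [4,6], [5,6]
  2-simplices (10): [1,2,4], [1,2,5], [1,3,4], [1,3,6], [1,5,6], [2,3,5], [2,3,6], [2,4,6], [3,4,5], [4,5,6]

giving chain groups C_0 ≅ Z^6, C_1 ≅ Z^15, C_2 ≅ Z^10.

The boundary map ∂_1: C_1 → C_0 is given by ∂[p,q] = [q] − [p].
The resulting 6×15 matrix has rank 5, and its Smith normal form has invariant factors (1,1,1,1,1).

The boundary map ∂_2: C_2 → C_1 acts by ∂[p,q,r] = [q,r] − [p,r] + [p,q]. For instance
  ∂[1,2,5] = [2,5] − [1,5] + [1,2],
  ∂[2,3,6] = [3,6] − [2,6] + [2,3].
The resulting 15×10 matrix has rank 10, and its Smith normal form has invariant factors (1,1,1,1,1,1,1,1,1,2).

Computing H_k = (kernel of ∂_k) / (image of ∂_{k+1}):

  H_0: rank C_0 − rank ∂_1 = 6 − 5 = 1, and the invariant factors of ∂_1 are all 1, so H_0 = Z.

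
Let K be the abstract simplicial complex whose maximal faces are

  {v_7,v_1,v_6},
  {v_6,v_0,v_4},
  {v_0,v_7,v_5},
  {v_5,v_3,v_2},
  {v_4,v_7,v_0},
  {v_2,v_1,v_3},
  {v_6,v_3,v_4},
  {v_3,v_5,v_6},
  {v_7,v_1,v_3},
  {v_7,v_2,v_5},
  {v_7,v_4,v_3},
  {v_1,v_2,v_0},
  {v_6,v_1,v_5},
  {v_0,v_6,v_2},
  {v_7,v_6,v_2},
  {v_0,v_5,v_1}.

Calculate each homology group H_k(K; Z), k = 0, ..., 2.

H_0 ≅ Z,  H_1 ≅ Z^2,  H_2 ≅ Z.

Fix the vertex order v_0 < v_1 < v_2 < v_3 < v_4 < v_5 < v_6 < v_7 and write every simplex with vertices in increasing order. Then dim K = 2 and the simplices of K are:

  0-simplices (8): [v_0], [v_1], [v_2], [v_3], [v_4], [v_5], [v_6], [v_7]
  1-simplices (24): (24 of them)
  2-simplices (16): (16 of them)

giving chain groups C_0 ≅ Z^8, C_1 ≅ Z^24, C_2 ≅ Z^16.

Boundary ∂_1: C_1 → C_0 maps an edge to its endpoints' difference, ∂[p,q] = q − p.
This gives a 8×24 integer matrix of rank 7; reducing to Smith normal form yields diagonal entries (1,1,1,1,1,1,1).

∂_2: C_2 → C_1 acts by ∂[p,q,r] = [q,r] − [p,r] + [p,q]. For instance
  ∂[v_0,v_1,v_5] = [v_1,v_5] − [v_0,v_5] + [v_0,v_1],
  ∂[v_1,v_6,v_7] = [v_6,v_7] − [v_1,v_7] + [v_1,v_6].
The resulting 24×16 matrix has rank 15, and its Smith normal form has invariant factors (1,1,1,1,1,1,1,1,1,1,1,1,1,1,1).

Now H_k = ker ∂_k / im ∂_{k+1}, so:

  H_0: rank C_0 − rank ∂_1 = 8 − 7 = 1, and the invariant factors of ∂_1 are all 1, so H_0 ≅ Z.
  H_1: rank ker ∂_1 − rank ∂_2 = (24 − 7) − 15 = 2, and the invariant factors of ∂_2 are all 1, so H_1 ≅ Z^2.
  H_2: rank ker ∂_2 − rank ∂_3 = (16 − 15) − 0 = 1, and there is no ∂_3, so H_2 ≅ Z.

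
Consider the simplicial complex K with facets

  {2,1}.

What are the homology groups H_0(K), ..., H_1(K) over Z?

K has 2 vertices, 1 edge.
rank ∂_0 = 0, rank ∂_1 = 1 ⇒ b_0 = 2 − 0 − 1 = 1; all invariant factors of ∂_1 are 1 so no torsion. So H_0 = Z.
rank ∂_1 = 1, rank ∂_2 = 0 ⇒ b_1 = 1 − 1 − 0 = 0. So H_1 = 0.

H_0 ≅ Z,  H_1 = 0.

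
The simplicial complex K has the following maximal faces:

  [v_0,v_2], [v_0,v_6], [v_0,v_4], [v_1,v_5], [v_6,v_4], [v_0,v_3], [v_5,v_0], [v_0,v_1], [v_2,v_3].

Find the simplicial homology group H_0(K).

H_0 = Z.

Fix the vertex order v_0 < v_1 < v_2 < v_3 < v_4 < v_5 < v_6 and write every simplex with vertices in increasing order. Then dim K = 1 and the simplices of K are:

  0-simplices (7): [v_0], [v_1], [v_2], [v_3], [v_4], [v_5], [v_6]
  1-simplices (9): [v_0,v_1], [v_0,v_2], [v_0,v_3], [v_0,v_4], [v_0,v_5], [v_0,v_6], [v_1,v_5], [v_2,v_3], [v_4,v_6]

giving chain groups C_0 ≅ Z^7, C_1 ≅ Z^9.

Boundary ∂_1: C_1 → C_0 sends each edge [p,q] (with p < q) to q − p.
This gives a 7×9 integer matrix of rank 6; reducing to Smith normal form yields diagonal entries (1,1,1,1,1,1).

Computing H_k = (kernel of ∂_k) / (image of ∂_{k+1}):

  H_0: rank C_0 − rank ∂_1 = 7 − 6 = 1, and the invariant factors of ∂_1 are all 1, so H_0 = Z.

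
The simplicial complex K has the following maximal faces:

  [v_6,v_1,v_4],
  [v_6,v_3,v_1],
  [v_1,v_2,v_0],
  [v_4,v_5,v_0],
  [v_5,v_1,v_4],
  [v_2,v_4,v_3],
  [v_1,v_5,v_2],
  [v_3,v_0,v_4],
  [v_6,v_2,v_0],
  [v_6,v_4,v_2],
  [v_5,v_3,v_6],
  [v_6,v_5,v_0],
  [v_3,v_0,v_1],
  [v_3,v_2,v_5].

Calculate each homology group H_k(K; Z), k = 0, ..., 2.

We work with the vertex ordering v_0 < v_1 < v_2 < v_3 < v_4 < v_5 < v_6. The simplices of K, each written with vertices in increasing order, are:

  0-simplices (7): [v_0], [v_1], [v_2], [v_3], [v_4], [v_5], [v_6]
  1-simplices (21): (21 of them)
  2-simplices (14): (14 of them)

so the chain groups are C_0 ≅ Z^7, C_1 ≅ Z^21, C_2 ≅ Z^14.

Boundary ∂_1: C_1 → C_0 sends each edge [p,q] (with p < q) to q − p. For instance
  ∂[v_0,v_5] = [v_5] − [v_0].
This gives a 7×21 integer matrix of rank 6; reducing to Smith normal form yields diagonal entries (1,1,1,1,1,1).

Boundary ∂_2: C_2 → C_1 sends each 2-simplex [p,q,r] to [q,r] − [p,r] + [p,q]. For instance
  ∂[v_1,v_4,v_6] = [v_4,v_6] − [v_1,v_6] + [v_1,v_4],
  ∂[v_2,v_3,v_5] = [v_3,v_5] − [v_2,v_5] + [v_2,v_3].
As a 21×14 matrix over Z this has rank 13, with invariant factors (1,1,1,1,1,1,1,1,1,1,1,1,1).

Computing H_k = (kernel of ∂_k) / (image of ∂_{k+1}):

  H_0: rank C_0 − rank ∂_1 = 7 − 6 = 1, and the invariant factors of ∂_1 are all 1, so H_0 = Z.
  H_1: rank ker ∂_1 − rank ∂_2 = (21 − 6) − 13 = 2, and the invariant factors of ∂_2 are all 1, so H_1 = Z^2.
  H_2: rank ker ∂_2 − rank ∂_3 = (14 − 13) − 0 = 1, and there is no ∂_3, so H_2 = Z.

(K is a triangulation of the torus T^2.)

H_0 ≅ Z,  H_1 ≅ Z^2,  H_2 ≅ Z.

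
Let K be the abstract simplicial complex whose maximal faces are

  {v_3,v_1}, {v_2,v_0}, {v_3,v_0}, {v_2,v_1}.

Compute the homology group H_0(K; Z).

H_0 ≅ Z.

Fix the vertex order v_0 < v_1 < v_2 < v_3 and write every simplex with vertices in increasing order. Then dim K = 1 and the simplices of K are:

  0-simplices (4): [v_0], [v_1], [v_2], [v_3]
  1-simplices (4): [v_0,v_2], [v_0,v_3], [v_1,v_2], [v_1,v_3]

giving chain groups C_0 ≅ Z^4, C_1 ≅ Z^4.

Boundary ∂_1: C_1 → C_0 maps an edge to its endpoints' difference, ∂[p,q] = q − p.
The 4×4 boundary matrix has rank 3 and Smith normal form diag(1,1,1).

Reading off H_k = ker ∂_k / im ∂_{k+1}:

  H_0: rank C_0 − rank ∂_1 = 4 − 3 = 1, and the invariant factors of ∂_1 are all 1, so H_0 ≅ Z.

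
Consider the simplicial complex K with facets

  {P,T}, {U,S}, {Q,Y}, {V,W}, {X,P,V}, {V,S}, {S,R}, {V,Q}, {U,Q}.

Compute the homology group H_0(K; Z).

H_0 ≅ Z.

Take the total order P < Q < R < S < T < U < V < W < X < Y on the vertex set. Then K (dimension 2) consists of the simplices:

  0-simplices (10): P, Q, R, S, T, U, V, W, X, Y
  1-simplices (11): PT, PV, PX, QU, QV, QY, RS, SU, SV, VW, VX
  2-simplices (1): PVX

Hence C_0 ≅ Z^10, C_1 ≅ Z^11, C_2 ≅ Z^1.

Boundary ∂_1: C_1 → C_0 is given by ∂[p,q] = [q] − [p].
The resulting 10×11 matrix has rank 9, and its Smith normal form has invariant factors (1,1,1,1,1,1,1,1,1).

Boundary ∂_2: C_2 → C_1 maps a triangle to the signed sum of its edges. For instance
  ∂PVX = VX − PX + PV.
The 11×1 boundary matrix has rank 1 and Smith normal form diag(1).

Computing H_k = (kernel of ∂_k) / (image of ∂_{k+1}):

  H_0: rank C_0 − rank ∂_1 = 10 − 9 = 1, and the invariant factors of ∂_1 are all 1, so H_0 = Z.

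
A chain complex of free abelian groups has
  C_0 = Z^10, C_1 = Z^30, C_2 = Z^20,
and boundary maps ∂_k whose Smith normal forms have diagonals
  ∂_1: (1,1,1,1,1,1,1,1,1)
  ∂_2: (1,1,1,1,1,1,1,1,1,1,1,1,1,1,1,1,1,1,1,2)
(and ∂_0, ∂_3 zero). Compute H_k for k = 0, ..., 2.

H_0: b_0 = 10 − 0 − 9 = 1; torsion from ∂_1 factors > 1: none. So H_0 = Z.
H_1: b_1 = 30 − 9 − 20 = 1; torsion from ∂_2 factors > 1: [2]. So H_1 = Z ⊕ Z/2.
H_2: b_2 = 20 − 20 − 0 = 0; torsion from ∂_3 factors > 1: none. So H_2 = 0.

H_0 = Z,  H_1 = Z ⊕ Z/2,  H_2 = 0.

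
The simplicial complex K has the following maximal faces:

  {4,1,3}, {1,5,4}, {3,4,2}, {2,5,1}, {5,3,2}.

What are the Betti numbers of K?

b_0 = 1, b_1 = 1, b_2 = 0.

Take the total order 1 < 2 < 3 < 4 < 5 on the vertex set. Then K (dimension 2) consists of the simplices:

  0-simplices (5): [1], [2], [3], [4], [5]
  1-simplices (10): [1,2], [1,3], [1,4], [1,5], [2,3], [2,4], [2,5], [3,4], [3,5], [4,5]
  2-simplices (5): [1,2,5], [1,3,4], [1,4,5], [2,3,4], [2,3,5]

Hence C_0 ≅ Z^5, C_1 ≅ Z^10, C_2 ≅ Z^5.

The boundary map ∂_1: C_1 → C_0 maps an edge to its endpoints' difference, ∂[p,q] = q − p. For instance
  ∂[3,5] = [5] − [3].
The 5×10 boundary matrix has rank 4 and Smith normal form diag(1,1,1,1).

Boundary ∂_2: C_2 → C_1 acts by ∂[p,q,r] = [q,r] − [p,r] + [p,q]. For instance
  ∂[1,2,5] = [2,5] − [1,5] + [1,2],
  ∂[2,3,5] = [3,5] − [2,5] + [2,3].
As a 10×5 matrix over Z this has rank 5, with invariant factors (1,1,1,1,1).

Reading off H_k = ker ∂_k / im ∂_{k+1}:

  H_0: rank C_0 − rank ∂_1 = 5 − 4 = 1, and the invariant factors of ∂_1 are all 1, so H_0 = Z.
  H_1: rank ker ∂_1 − rank ∂_2 = (10 − 4) − 5 = 1, and the invariant factors of ∂_2 are all 1, so H_1 = Z.
  H_2: rank ker ∂_2 − rank ∂_3 = (5 − 5) − 0 = 0, and there is no ∂_3, so H_2 = 0.

Hence the Betti numbers are b_0 = 1, b_1 = 1, b_2 = 0.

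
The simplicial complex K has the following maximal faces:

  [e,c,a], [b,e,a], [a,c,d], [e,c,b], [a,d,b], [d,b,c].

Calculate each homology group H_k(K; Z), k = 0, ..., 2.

We work with the vertex ordering a < b < c < d < e. The simplices of K, each written with vertices in increasing order, are:

  0-simplices (5): a, b, c, d, e
  1-simplices (9): ab, ac, ad, ae, bc, bd, be, cd, ce
  2-simplices (6): abd, abe, acd, ace, bcd, bce

Hence C_0 ≅ Z^5, C_1 ≅ Z^9, C_2 ≅ Z^6.

The boundary map ∂_1: C_1 → C_0 sends each edge [p,q] (with p < q) to q − p. For instance
  ∂ad = d − a.
As a 5×9 matrix over Z this has rank 4, with invariant factors (1,1,1,1).

∂_2: C_2 → C_1 sends each 2-simplex [p,q,r] to [q,r] − [p,r] + [p,q]. For instance
  ∂acd = cd − ad + ac,
  ∂bcd = cd − bd + bc.
The resulting 9×6 matrix has rank 5, and its Smith normal form has invariant factors (1,1,1,1,1).

Reading off H_k = ker ∂_k / im ∂_{k+1}:

  H_0: rank C_0 − rank ∂_1 = 5 − 4 = 1, and the invariant factors of ∂_1 are all 1, so H_0 ≅ Z.
  H_1: rank ker ∂_1 − rank ∂_2 = (9 − 4) − 5 = 0, and the invariant factors of ∂_2 are all 1, so H_1 ≅ 0.
  H_2: rank ker ∂_2 − rank ∂_3 = (6 − 5) − 0 = 1, and there is no ∂_3, so H_2 ≅ Z.

As a check, the Euler characteristic is 5 − 9 + 6 = 2, which agrees with 1 − 0 + 1 = 2.
(K is a triangulation of the 2-sphere S^2.)

H_0 = Z,  H_1 = 0,  H_2 = Z.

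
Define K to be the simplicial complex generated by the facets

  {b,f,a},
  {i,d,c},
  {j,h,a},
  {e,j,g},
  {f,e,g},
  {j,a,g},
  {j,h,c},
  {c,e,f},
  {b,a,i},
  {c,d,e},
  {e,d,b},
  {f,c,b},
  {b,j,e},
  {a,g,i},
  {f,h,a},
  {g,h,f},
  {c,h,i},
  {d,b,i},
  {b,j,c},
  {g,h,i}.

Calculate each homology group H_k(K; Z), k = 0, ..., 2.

H_0 = Z,  H_1 = Z × Z/2,  H_2 = 0.

Fix the vertex order a < b < c < d < e < f < g < h < i < j and write every simplex with vertices in increasing order. Then dim K = 2 and the simplices of K are:

  0-simplices (10): a, b, c, d, e, f, g, h, i, j
  1-simplices (30): ab, af, ag, ah, ai, aj, bc, bd, be, bf, bi, bj, cd, ce, cf, ch, ci, cj, de, di, ef, eg, ej, fg, fh, gh, gi, gj, hi, hj
  2-simplices (20): abf, abi, afh, agi, agj, ahj, bcf, bcj, bde, bdi, bej, cde, cdi, cef, chi, chj, efg, egj, fgh, ghi

Hence C_0 ≅ Z^10, C_1 ≅ Z^30, C_2 ≅ Z^20.

∂_1: C_1 → C_0 is given by ∂[p,q] = [q] − [p]. For instance
  ∂hi = i − h.
This gives a 10×30 integer matrix of rank 9; reducing to Smith normal form yields diagonal entries (1,1,1,1,1,1,1,1,1).

∂_2: C_2 → C_1 maps a triangle to the signed sum of its edges. For instance
  ∂cef = ef − cf + ce,
  ∂agi = gi − ai + ag.
This gives a 30×20 integer matrix of rank 20; reducing to Smith normal form yields diagonal entries (1,1,1,1,1,1,1,1,1,1,1,1,1,1,1,1,1,1,1,2).

Computing H_k = (kernel of ∂_k) / (image of ∂_{k+1}):

  H_0: rank C_0 − rank ∂_1 = 10 − 9 = 1, and the invariant factors of ∂_1 are all 1, so H_0 ≅ Z.
  H_1: rank ker ∂_1 − rank ∂_2 = (30 − 9) − 20 = 1, and ∂_2 has invariant factor 2 > 1, so H_1 ≅ Z × Z/2.
  H_2: rank ker ∂_2 − rank ∂_3 = (20 − 20) − 0 = 0, and there is no ∂_3, so H_2 ≅ 0.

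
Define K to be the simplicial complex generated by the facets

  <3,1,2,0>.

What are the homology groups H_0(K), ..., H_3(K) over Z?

H_0 ≅ Z,  H_1 = 0,  H_2 = 0,  H_3 = 0.

Fix the vertex order 0 < 1 < 2 < 3 and write every simplex with vertices in increasing order. Then dim K = 3 and the simplices of K are:

  0-simplices (4): [0], [1], [2], [3]
  1-simplices (6): [0,1], [0,2], [0,3], [1,2], [1,3], [2,3]
  2-simplices (4): [0,1,2], [0,1,3], [0,2,3], [1,2,3]
  3-simplices (1): [0,1,2,3]

giving chain groups C_0 ≅ Z^4, C_1 ≅ Z^6, C_2 ≅ Z^4, C_3 ≅ Z^1.

Boundary ∂_1: C_1 → C_0 sends each edge [p,q] (with p < q) to q − p.
This gives a 4×6 integer matrix of rank 3; reducing to Smith normal form yields diagonal entries (1,1,1).

∂_2: C_2 → C_1 sends each 2-simplex [p,q,r] to [q,r] − [p,r] + [p,q]. For instance
  ∂[0,1,3] = [1,3] − [0,3] + [0,1],
  ∂[0,2,3] = [2,3] − [0,3] + [0,2].
The 6×4 boundary matrix has rank 3 and Smith normal form diag(1,1,1).

∂_3: C_3 → C_2 sends each 3-simplex σ to the alternating sum Σ_i (−1)^i (σ with its i-th vertex removed). For instance
  ∂[0,1,2,3] = [1,2,3] − [0,2,3] + [0,1,3] − [0,1,2].
This gives a 4×1 integer matrix of rank 1; reducing to Smith normal form yields diagonal entries (1).

From H_k ≅ ker(∂_k) / im(∂_{k+1}) we obtain:

  H_0: rank C_0 − rank ∂_1 = 4 − 3 = 1, and the invariant factors of ∂_1 are all 1, so H_0 = Z.
  H_1: rank ker ∂_1 − rank ∂_2 = (6 − 3) − 3 = 0, and the invariant factors of ∂_2 are all 1, so H_1 = 0.
  H_2: rank ker ∂_2 − rank ∂_3 = (4 − 3) − 1 = 0, and the invariant factors of ∂_3 are all 1, so H_2 = 0.
  H_3: rank ker ∂_3 − rank ∂_4 = (1 − 1) − 0 = 0, and there is no ∂_4, so H_3 = 0.

As a check, the Euler characteristic is 4 − 6 + 4 − 1 = 1, which agrees with 1 − 0 + 0 − 0 = 1.
(K is a triangulation of the 3-simplex.)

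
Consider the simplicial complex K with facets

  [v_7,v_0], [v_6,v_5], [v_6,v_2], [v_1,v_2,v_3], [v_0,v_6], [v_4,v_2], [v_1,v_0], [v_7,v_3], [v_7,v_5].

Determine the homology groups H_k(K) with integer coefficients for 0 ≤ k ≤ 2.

Take the total order v_0 < v_1 < v_2 < v_3 < v_4 < v_5 < v_6 < v_7 on the vertex set. Then K (dimension 2) consists of the simplices:

  0-simplices (8): [v_0], [v_1], [v_2], [v_3], [v_4], [v_5], [v_6], [v_7]
  1-simplices (11): [v_0,v_1], [v_0,v_6], [v_0,v_7], [v_1,v_2], [v_1,v_3], [v_2,v_3], [v_2,v_4], [v_2,v_6], [v_3,v_7], [v_5,v_6], [v_5,v_7]
  2-simplices (1): [v_1,v_2,v_3]

so the chain groups are C_0 ≅ Z^8, C_1 ≅ Z^11, C_2 ≅ Z^1.

The boundary map ∂_1: C_1 → C_0 sends each edge [p,q] (with p < q) to q − p.
This gives a 8×11 integer matrix of rank 7; reducing to Smith normal form yields diagonal entries (1,1,1,1,1,1,1).

Boundary ∂_2: C_2 → C_1 maps a triangle to the signed sum of its edges. For instance
  ∂[v_1,v_2,v_3] = [v_2,v_3] − [v_1,v_3] + [v_1,v_2].
The 11×1 boundary matrix has rank 1 and Smith normal form diag(1).

Computing H_k = (kernel of ∂_k) / (image of ∂_{k+1}):

  H_0: rank C_0 − rank ∂_1 = 8 − 7 = 1, and the invariant factors of ∂_1 are all 1, so H_0 ≅ Z.
  H_1: rank ker ∂_1 − rank ∂_2 = (11 − 7) − 1 = 3, and the invariant factors of ∂_2 are all 1, so H_1 ≅ Z^3.
  H_2: rank ker ∂_2 − rank ∂_3 = (1 − 1) − 0 = 0, and there is no ∂_3, so H_2 ≅ 0.

As a check, the Euler characteristic is 8 − 11 + 1 = -2, which agrees with 1 − 3 + 0 = -2.

H_0 ≅ Z,  H_1 ≅ Z^3,  H_2 = 0.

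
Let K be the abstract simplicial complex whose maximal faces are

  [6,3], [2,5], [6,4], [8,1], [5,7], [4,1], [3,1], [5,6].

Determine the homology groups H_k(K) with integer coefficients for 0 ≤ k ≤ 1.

H_0 = Z,  H_1 = Z.

We work with the vertex ordering 1 < 2 < 3 < 4 < 5 < 6 < 7 < 8. The simplices of K, each written with vertices in increasing order, are:

  0-simplices (8): [1], [2], [3], [4], [5], [6], [7], [8]
  1-simplices (8): [1,3], [1,4], [1,8], [2,5], [3,6], [4,6], [5,6], [5,7]

giving chain groups C_0 ≅ Z^8, C_1 ≅ Z^8.

The boundary map ∂_1: C_1 → C_0 is given by ∂[p,q] = [q] − [p]. For instance
  ∂[2,5] = [5] − [2].
The resulting 8×8 matrix has rank 7, and its Smith normal form has invariant factors (1,1,1,1,1,1,1).

Now H_k = ker ∂_k / im ∂_{k+1}, so:

  H_0: rank C_0 − rank ∂_1 = 8 − 7 = 1, and the invariant factors of ∂_1 are all 1, so H_0 = Z.
  H_1: rank ker ∂_1 − rank ∂_2 = (8 − 7) − 0 = 1, and there is no ∂_2, so H_1 = Z.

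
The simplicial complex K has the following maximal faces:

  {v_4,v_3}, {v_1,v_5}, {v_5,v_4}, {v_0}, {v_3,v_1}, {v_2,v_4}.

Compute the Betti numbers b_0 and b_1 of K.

b_0 = 2, b_1 = 1.

Order the vertices as v_0 < v_1 < v_2 < v_3 < v_4 < v_5. Listing each simplex with vertices in this order, K has dimension 1 with simplices:

  0-simplices (6): [v_0], [v_1], [v_2], [v_3], [v_4], [v_5]
  1-simplices (5): [v_1,v_3], [v_1,v_5], [v_2,v_4], [v_3,v_4], [v_4,v_5]

giving chain groups C_0 ≅ Z^6, C_1 ≅ Z^5.

The boundary map ∂_1: C_1 → C_0 maps an edge to its endpoints' difference, ∂[p,q] = q − p. For instance
  ∂[v_1,v_3] = [v_3] − [v_1].
This gives a 6×5 integer matrix of rank 4; reducing to Smith normal form yields diagonal entries (1,1,1,1).

Computing H_k = (kernel of ∂_k) / (image of ∂_{k+1}):

  H_0: rank C_0 − rank ∂_1 = 6 − 4 = 2, and the invariant factors of ∂_1 are all 1, so H_0 ≅ Z^2.
  H_1: rank ker ∂_1 − rank ∂_2 = (5 − 4) − 0 = 1, and there is no ∂_2, so H_1 ≅ Z.

Hence the Betti numbers are b_0 = 2, b_1 = 1.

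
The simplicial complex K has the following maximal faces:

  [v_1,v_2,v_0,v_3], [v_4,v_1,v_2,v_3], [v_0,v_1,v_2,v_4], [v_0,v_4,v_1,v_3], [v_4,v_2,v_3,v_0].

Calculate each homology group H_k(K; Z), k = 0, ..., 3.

We work with the vertex ordering v_0 < v_1 < v_2 < v_3 < v_4. The simplices of K, each written with vertices in increasing order, are:

  0-simplices (5): [v_0], [v_1], [v_2], [v_3], [v_4]
  1-simplices (10): [v_0,v_1], [v_0,v_2], [v_0,v_3], [v_0,v_4], [v_1,v_2], [v_1,v_3], [v_1,v_4], [v_2,v_3], [v_2,v_4], [v_3,v_4]
  2-simplices (10): [v_0,v_1,v_2], [v_0,v_1,v_3], [v_0,v_1,v_4], [v_0,v_2,v_3], [v_0,v_2,v_4], [v_0,v_3,v_4], [v_1,v_2,v_3], [v_1,v_2,v_4], [v_1,v_3,v_4], [v_2,v_3,v_4]
  3-simplices (5): [v_0,v_1,v_2,v_3], [v_0,v_1,v_2,v_4], [v_0,v_1,v_3,v_4], [v_0,v_2,v_3,v_4], [v_1,v_2,v_3,v_4]

Hence C_0 ≅ Z^5, C_1 ≅ Z^10, C_2 ≅ Z^10, C_3 ≅ Z^5.

Boundary ∂_1: C_1 → C_0 is given by ∂[p,q] = [q] − [p]. For instance
  ∂[v_0,v_1] = [v_1] − [v_0].
As a 5×10 matrix over Z this has rank 4, with invariant factors (1,1,1,1).

Boundary ∂_2: C_2 → C_1 sends each 2-simplex [p,q,r] to [q,r] − [p,r] + [p,q]. For instance
  ∂[v_0,v_1,v_4] = [v_1,v_4] − [v_0,v_4] + [v_0,v_1],
  ∂[v_0,v_2,v_3] = [v_2,v_3] − [v_0,v_3] + [v_0,v_2].
This gives a 10×10 integer matrix of rank 6; reducing to Smith normal form yields diagonal entries (1,1,1,1,1,1).

∂_3: C_3 → C_2 sends each 3-simplex σ to the alternating sum Σ_i (−1)^i (σ with its i-th vertex removed). For instance
  ∂[v_0,v_2,v_3,v_4] = [v_2,v_3,v_4] − [v_0,v_3,v_4] + [v_0,v_2,v_4] − [v_0,v_2,v_3],
  ∂[v_0,v_1,v_2,v_4] = [v_1,v_2,v_4] − [v_0,v_2,v_4] + [v_0,v_1,v_4] − [v_0,v_1,v_2].
This gives a 10×5 integer matrix of rank 4; reducing to Smith normal form yields diagonal entries (1,1,1,1).

Reading off H_k = ker ∂_k / im ∂_{k+1}:

  H_0: rank C_0 − rank ∂_1 = 5 − 4 = 1, and the invariant factors of ∂_1 are all 1, so H_0 = Z.
  H_1: rank ker ∂_1 − rank ∂_2 = (10 − 4) − 6 = 0, and the invariant factors of ∂_2 are all 1, so H_1 = 0.
  H_2: rank ker ∂_2 − rank ∂_3 = (10 − 6) − 4 = 0, and the invariant factors of ∂_3 are all 1, so H_2 = 0.
  H_3: rank ker ∂_3 − rank ∂_4 = (5 − 4) − 0 = 1, and there is no ∂_4, so H_3 = Z.

As a check, the Euler characteristic is 5 − 10 + 10 − 5 = 0, which agrees with 1 − 0 + 0 − 1 = 0.

H_0 ≅ Z,  H_1 = 0,  H_2 = 0,  H_3 ≅ Z.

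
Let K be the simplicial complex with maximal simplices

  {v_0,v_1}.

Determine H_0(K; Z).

Fix the vertex order v_0 < v_1 and write every simplex with vertices in increasing order. Then dim K = 1 and the simplices of K are:

  0-simplices (2): [v_0], [v_1]
  1-simplices (1): [v_0,v_1]

giving chain groups C_0 ≅ Z^2, C_1 ≅ Z^1.

The boundary map ∂_1: C_1 → C_0 maps an edge to its endpoints' difference, ∂[p,q] = q − p.
The 2×1 boundary matrix has rank 1 and Smith normal form diag(1).

Computing H_k = (kernel of ∂_k) / (image of ∂_{k+1}):

  H_0: rank C_0 − rank ∂_1 = 2 − 1 = 1, and the invariant factors of ∂_1 are all 1, so H_0 ≅ Z.

H_0 = Z.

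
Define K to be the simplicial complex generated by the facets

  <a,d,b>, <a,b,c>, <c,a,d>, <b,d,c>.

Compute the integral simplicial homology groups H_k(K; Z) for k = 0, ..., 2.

Fix the vertex order a < b < c < d and write every simplex with vertices in increasing order. Then dim K = 2 and the simplices of K are:

  0-simplices (4): a, b, c, d
  1-simplices (6): ab, ac, ad, bc, bd, cd
  2-simplices (4): abc, abd, acd, bcd

giving chain groups C_0 ≅ Z^4, C_1 ≅ Z^6, C_2 ≅ Z^4.

Boundary ∂_1: C_1 → C_0 sends each edge [p,q] (with p < q) to q − p. For instance
  ∂ad = d − a.
The resulting 4×6 matrix has rank 3, and its Smith normal form has invariant factors (1,1,1).

∂_2: C_2 → C_1 acts by ∂[p,q,r] = [q,r] − [p,r] + [p,q]. For instance
  ∂abc = bc − ac + ab,
  ∂bcd = cd − bd + bc.
As a 6×4 matrix over Z this has rank 3, with invariant factors (1,1,1).

From H_k ≅ ker(∂_k) / im(∂_{k+1}) we obtain:

  H_0: rank C_0 − rank ∂_1 = 4 − 3 = 1, and the invariant factors of ∂_1 are all 1, so H_0 ≅ Z.
  H_1: rank ker ∂_1 − rank ∂_2 = (6 − 3) − 3 = 0, and the invariant factors of ∂_2 are all 1, so H_1 ≅ 0.
  H_2: rank ker ∂_2 − rank ∂_3 = (4 − 3) − 0 = 1, and there is no ∂_3, so H_2 ≅ Z.

H_0 ≅ Z,  H_1 = 0,  H_2 ≅ Z.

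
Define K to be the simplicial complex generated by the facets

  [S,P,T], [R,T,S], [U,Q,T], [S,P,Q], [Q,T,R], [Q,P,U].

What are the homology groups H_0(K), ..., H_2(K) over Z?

H_0 ≅ Z,  H_1 ≅ Z,  H_2 = 0.

Fix the vertex order P < Q < R < S < T < U and write every simplex with vertices in increasing order. Then dim K = 2 and the simplices of K are:

  0-simplices (6): P, Q, R, S, T, U
  1-simplices (12): PQ, PS, PT, PU, QR, QS, QT, QU, RS, RT, ST, TU
  2-simplices (6): PQS, PQU, PST, QRT, QTU, RST

so the chain groups are C_0 ≅ Z^6, C_1 ≅ Z^12, C_2 ≅ Z^6.

The boundary map ∂_1: C_1 → C_0 is given by ∂[p,q] = [q] − [p]. For instance
  ∂RT = T − R.
This gives a 6×12 integer matrix of rank 5; reducing to Smith normal form yields diagonal entries (1,1,1,1,1).

The boundary map ∂_2: C_2 → C_1 maps a triangle to the signed sum of its edges. For instance
  ∂PST = ST − PT + PS,
  ∂PQU = QU − PU + PQ.
As a 12×6 matrix over Z this has rank 6, with invariant factors (1,1,1,1,1,1).

Now H_k = ker ∂_k / im ∂_{k+1}, so:

  H_0: rank C_0 − rank ∂_1 = 6 − 5 = 1, and the invariant factors of ∂_1 are all 1, so H_0 = Z.
  H_1: rank ker ∂_1 − rank ∂_2 = (12 − 5) − 6 = 1, and the invariant factors of ∂_2 are all 1, so H_1 = Z.
  H_2: rank ker ∂_2 − rank ∂_3 = (6 − 6) − 0 = 0, and there is no ∂_3, so H_2 = 0.

(K is a triangulation of the cylinder S^1 x I.)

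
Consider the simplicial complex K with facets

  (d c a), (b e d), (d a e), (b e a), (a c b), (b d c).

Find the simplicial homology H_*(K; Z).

Take the total order a < b < c < d < e on the vertex set. Then K (dimension 2) consists of the simplices:

  0-simplices (5): a, b, c, d, e
  1-simplices (9): ab, ac, ad, ae, bc, bd, be, cd, de
  2-simplices (6): abc, abe, acd, ade, bcd, bde

giving chain groups C_0 ≅ Z^5, C_1 ≅ Z^9, C_2 ≅ Z^6.

Boundary ∂_1: C_1 → C_0 sends each edge [p,q] (with p < q) to q − p. For instance
  ∂ae = e − a.
This gives a 5×9 integer matrix of rank 4; reducing to Smith normal form yields diagonal entries (1,1,1,1).

Boundary ∂_2: C_2 → C_1 acts by ∂[p,q,r] = [q,r] − [p,r] + [p,q]. For instance
  ∂ade = de − ae + ad,
  ∂abc = bc − ac + ab.
This gives a 9×6 integer matrix of rank 5; reducing to Smith normal form yields diagonal entries (1,1,1,1,1).

Computing H_k = (kernel of ∂_k) / (image of ∂_{k+1}):

  H_0: rank C_0 − rank ∂_1 = 5 − 4 = 1, and the invariant factors of ∂_1 are all 1, so H_0 = Z.
  H_1: rank ker ∂_1 − rank ∂_2 = (9 − 4) − 5 = 0, and the invariant factors of ∂_2 are all 1, so H_1 = 0.
  H_2: rank ker ∂_2 − rank ∂_3 = (6 − 5) − 0 = 1, and there is no ∂_3, so H_2 = Z.

H_0 = Z,  H_1 = 0,  H_2 = Z.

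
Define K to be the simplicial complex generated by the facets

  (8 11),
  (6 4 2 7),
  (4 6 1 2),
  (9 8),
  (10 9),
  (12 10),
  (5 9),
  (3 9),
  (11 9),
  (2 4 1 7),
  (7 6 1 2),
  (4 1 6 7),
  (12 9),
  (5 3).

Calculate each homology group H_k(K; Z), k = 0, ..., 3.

K has 12 vertices, 19 edges, 10 triangles, 5 3-simplices.
rank ∂_0 = 0, rank ∂_1 = 10 ⇒ b_0 = 12 − 0 − 10 = 2; all invariant factors of ∂_1 are 1 so no torsion. So H_0 ≅ Z^2.
rank ∂_1 = 10, rank ∂_2 = 6 ⇒ b_1 = 19 − 10 − 6 = 3; all invariant factors of ∂_2 are 1 so no torsion. So H_1 ≅ Z^3.
rank ∂_2 = 6, rank ∂_3 = 4 ⇒ b_2 = 10 − 6 − 4 = 0; all invariant factors of ∂_3 are 1 so no torsion. So H_2 ≅ 0.
rank ∂_3 = 4, rank ∂_4 = 0 ⇒ b_3 = 5 − 4 − 0 = 1. So H_3 ≅ Z.

H_0 ≅ Z^2,  H_1 ≅ Z^3,  H_2 = 0,  H_3 ≅ Z.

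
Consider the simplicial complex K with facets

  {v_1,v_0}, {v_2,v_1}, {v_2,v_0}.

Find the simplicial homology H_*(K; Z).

We work with the vertex ordering v_0 < v_1 < v_2. The simplices of K, each written with vertices in increasing order, are:

  0-simplices (3): [v_0], [v_1], [v_2]
  1-simplices (3): [v_0,v_1], [v_0,v_2], [v_1,v_2]

so the chain groups are C_0 ≅ Z^3, C_1 ≅ Z^3.

Boundary ∂_1: C_1 → C_0 is given by ∂[p,q] = [q] − [p]. For instance
  ∂[v_0,v_2] = [v_2] − [v_0].
This gives a 3×3 integer matrix of rank 2; reducing to Smith normal form yields diagonal entries (1,1).

From H_k ≅ ker(∂_k) / im(∂_{k+1}) we obtain:

  H_0: rank C_0 − rank ∂_1 = 3 − 2 = 1, and the invariant factors of ∂_1 are all 1, so H_0 ≅ Z.
  H_1: rank ker ∂_1 − rank ∂_2 = (3 − 2) − 0 = 1, and there is no ∂_2, so H_1 ≅ Z.

As a check, the Euler characteristic is 3 − 3 = 0, which agrees with 1 − 1 = 0.

H_0 = Z,  H_1 = Z.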